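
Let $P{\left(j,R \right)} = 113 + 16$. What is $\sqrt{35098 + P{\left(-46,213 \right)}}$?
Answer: $\sqrt{35227} \approx 187.69$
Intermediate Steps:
$P{\left(j,R \right)} = 129$
$\sqrt{35098 + P{\left(-46,213 \right)}} = \sqrt{35098 + 129} = \sqrt{35227}$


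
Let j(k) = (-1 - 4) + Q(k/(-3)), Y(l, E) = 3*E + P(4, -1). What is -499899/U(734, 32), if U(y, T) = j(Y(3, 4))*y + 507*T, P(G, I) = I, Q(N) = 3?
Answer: -499899/14756 ≈ -33.878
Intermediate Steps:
Y(l, E) = -1 + 3*E (Y(l, E) = 3*E - 1 = -1 + 3*E)
j(k) = -2 (j(k) = (-1 - 4) + 3 = -5 + 3 = -2)
U(y, T) = -2*y + 507*T
-499899/U(734, 32) = -499899/(-2*734 + 507*32) = -499899/(-1468 + 16224) = -499899/14756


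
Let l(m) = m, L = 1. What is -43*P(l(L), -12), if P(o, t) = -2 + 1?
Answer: 43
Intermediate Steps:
P(o, t) = -1
-43*P(l(L), -12) = -43*(-1) = 43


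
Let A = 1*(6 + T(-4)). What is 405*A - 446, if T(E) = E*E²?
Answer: -23936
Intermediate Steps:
T(E) = E³
A = -58 (A = 1*(6 + (-4)³) = 1*(6 - 64) = 1*(-58) = -58)
405*A - 446 = 405*(-58) - 446 = -23490 - 446 = -23936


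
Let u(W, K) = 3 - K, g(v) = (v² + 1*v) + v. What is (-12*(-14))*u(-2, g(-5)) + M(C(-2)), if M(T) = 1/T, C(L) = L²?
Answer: -8063/4 ≈ -2015.8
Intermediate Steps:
g(v) = v² + 2*v (g(v) = (v² + v) + v = (v + v²) + v = v² + 2*v)
(-12*(-14))*u(-2, g(-5)) + M(C(-2)) = (-12*(-14))*(3 - (-5)*(2 - 5)) + 1/((-2)²) = 168*(3 - (-5)*(-3)) + 1/4 = 168*(3 - 1*15) + ¼ = 168*(3 - 15) + ¼ = 168*(-12) + ¼ = -2016 + ¼ = -8063/4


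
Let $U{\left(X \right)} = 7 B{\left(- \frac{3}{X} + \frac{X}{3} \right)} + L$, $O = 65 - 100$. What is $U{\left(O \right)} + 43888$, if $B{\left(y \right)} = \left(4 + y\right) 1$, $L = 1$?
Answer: $\frac{657539}{15} \approx 43836.0$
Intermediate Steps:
$O = -35$
$B{\left(y \right)} = 4 + y$
$U{\left(X \right)} = 29 - \frac{21}{X} + \frac{7 X}{3}$ ($U{\left(X \right)} = 7 \left(4 + \left(- \frac{3}{X} + \frac{X}{3}\right)\right) + 1 = 7 \left(4 - \frac{3}{X} + \frac{X}{3}\right) + 1 = \left(28 - \frac{21}{X} + \frac{7 X}{3}\right) + 1 = 29 - \frac{21}{X} + \frac{7 X}{3}$)
$U{\left(O \right)} + 43888 = \left(29 - \frac{21}{-35} + \frac{7}{3} \left(-35\right)\right) + 43888 = \left(29 - - \frac{3}{5} - \frac{245}{3}\right) + 43888 = \left(29 + \frac{3}{5} - \frac{245}{3}\right) + 43888 = - \frac{781}{15} + 43888 = \frac{657539}{15}$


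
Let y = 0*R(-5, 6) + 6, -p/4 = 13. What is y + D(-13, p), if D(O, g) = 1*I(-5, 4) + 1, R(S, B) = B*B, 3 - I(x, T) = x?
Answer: 15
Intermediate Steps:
p = -52 (p = -4*13 = -52)
I(x, T) = 3 - x
R(S, B) = B**2
D(O, g) = 9 (D(O, g) = 1*(3 - 1*(-5)) + 1 = 1*(3 + 5) + 1 = 1*8 + 1 = 8 + 1 = 9)
y = 6 (y = 0*6**2 + 6 = 0*36 + 6 = 0 + 6 = 6)
y + D(-13, p) = 6 + 9 = 15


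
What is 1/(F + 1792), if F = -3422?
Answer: -1/1630 ≈ -0.00061350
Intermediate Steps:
1/(F + 1792) = 1/(-3422 + 1792) = 1/(-1630) = -1/1630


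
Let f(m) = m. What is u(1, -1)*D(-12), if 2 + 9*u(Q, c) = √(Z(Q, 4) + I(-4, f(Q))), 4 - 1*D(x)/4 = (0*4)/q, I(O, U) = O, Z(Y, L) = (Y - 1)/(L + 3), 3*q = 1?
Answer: -32/9 + 32*I/9 ≈ -3.5556 + 3.5556*I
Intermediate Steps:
q = ⅓ (q = (⅓)*1 = ⅓ ≈ 0.33333)
Z(Y, L) = (-1 + Y)/(3 + L)
D(x) = 16 (D(x) = 16 - 4*0*4/⅓ = 16 - 0*3 = 16 - 4*0 = 16 + 0 = 16)
u(Q, c) = -2/9 + √(-29/7 + Q/7)/9 (u(Q, c) = -2/9 + √((-1 + Q)/(3 + 4) - 4)/9 = -2/9 + √((-1 + Q)/7 - 4)/9 = -2/9 + √((-⅐ + Q/7) - 4)/9 = -2/9 + √(-29/7 + Q/7)/9)
u(1, -1)*D(-12) = (-2/9 + √(-203 + 7*1)/63)*16 = (-2/9 + √(-203 + 7)/63)*16 = (-2/9 + √(-196)/63)*16 = (-2/9 + (14*I)/63)*16 = (-2/9 + 2*I/9)*16 = -32/9 + 32*I/9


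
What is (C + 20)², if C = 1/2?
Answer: 1681/4 ≈ 420.25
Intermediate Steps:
C = ½ ≈ 0.50000
(C + 20)² = (½ + 20)² = (41/2)² = 1681/4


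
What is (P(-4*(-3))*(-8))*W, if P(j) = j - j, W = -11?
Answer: 0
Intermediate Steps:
P(j) = 0
(P(-4*(-3))*(-8))*W = (0*(-8))*(-11) = 0*(-11) = 0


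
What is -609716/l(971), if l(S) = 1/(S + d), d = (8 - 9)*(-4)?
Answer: -594473100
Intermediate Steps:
d = 4 (d = -1*(-4) = 4)
l(S) = 1/(4 + S) (l(S) = 1/(S + 4) = 1/(4 + S))
-609716/l(971) = -609716/(1/(4 + 971)) = -609716/(1/975) = -609716/1/975 = -609716*975 = -594473100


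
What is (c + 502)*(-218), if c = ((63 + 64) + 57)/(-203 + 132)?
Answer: -7729844/71 ≈ -1.0887e+5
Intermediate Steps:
c = -184/71 (c = (127 + 57)/(-71) = 184*(-1/71) = -184/71 ≈ -2.5915)
(c + 502)*(-218) = (-184/71 + 502)*(-218) = (35458/71)*(-218) = -7729844/71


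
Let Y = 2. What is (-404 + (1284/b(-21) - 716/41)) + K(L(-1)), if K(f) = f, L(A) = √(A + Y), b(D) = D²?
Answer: -2516585/6027 ≈ -417.55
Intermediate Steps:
L(A) = √(2 + A) (L(A) = √(A + 2) = √(2 + A))
(-404 + (1284/b(-21) - 716/41)) + K(L(-1)) = (-404 + (1284/((-21)²) - 716/41)) + √(2 - 1) = (-404 + (1284/441 - 716*1/41)) + √1 = (-404 + (1284*(1/441) - 716/41)) + 1 = (-404 + (428/147 - 716/41)) + 1 = (-404 - 87704/6027) + 1 = -2522612/6027 + 1 = -2516585/6027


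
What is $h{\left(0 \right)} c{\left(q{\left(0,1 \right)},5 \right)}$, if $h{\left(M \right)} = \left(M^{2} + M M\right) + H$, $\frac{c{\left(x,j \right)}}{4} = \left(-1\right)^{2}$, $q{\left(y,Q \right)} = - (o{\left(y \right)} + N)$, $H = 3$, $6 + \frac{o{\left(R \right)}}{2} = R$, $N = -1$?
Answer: $12$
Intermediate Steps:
$o{\left(R \right)} = -12 + 2 R$
$q{\left(y,Q \right)} = 13 - 2 y$ ($q{\left(y,Q \right)} = - (\left(-12 + 2 y\right) - 1) = - (-13 + 2 y) = 13 - 2 y$)
$c{\left(x,j \right)} = 4$ ($c{\left(x,j \right)} = 4 \left(-1\right)^{2} = 4 \cdot 1 = 4$)
$h{\left(M \right)} = 3 + 2 M^{2}$ ($h{\left(M \right)} = \left(M^{2} + M M\right) + 3 = \left(M^{2} + M^{2}\right) + 3 = 2 M^{2} + 3 = 3 + 2 M^{2}$)
$h{\left(0 \right)} c{\left(q{\left(0,1 \right)},5 \right)} = \left(3 + 2 \cdot 0^{2}\right) 4 = \left(3 + 2 \cdot 0\right) 4 = \left(3 + 0\right) 4 = 3 \cdot 4 = 12$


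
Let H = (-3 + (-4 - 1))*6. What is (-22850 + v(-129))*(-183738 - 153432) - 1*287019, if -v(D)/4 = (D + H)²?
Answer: 49956843201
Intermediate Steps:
H = -48 (H = (-3 - 5)*6 = -8*6 = -48)
v(D) = -4*(-48 + D)² (v(D) = -4*(D - 48)² = -4*(-48 + D)²)
(-22850 + v(-129))*(-183738 - 153432) - 1*287019 = (-22850 - 4*(-48 - 129)²)*(-183738 - 153432) - 1*287019 = (-22850 - 4*(-177)²)*(-337170) - 287019 = (-22850 - 4*31329)*(-337170) - 287019 = (-22850 - 125316)*(-337170) - 287019 = -148166*(-337170) - 287019 = 49957130220 - 287019 = 49956843201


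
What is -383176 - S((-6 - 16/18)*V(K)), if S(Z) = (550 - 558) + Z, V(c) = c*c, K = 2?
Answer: -3448264/9 ≈ -3.8314e+5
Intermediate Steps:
V(c) = c²
S(Z) = -8 + Z
-383176 - S((-6 - 16/18)*V(K)) = -383176 - (-8 + (-6 - 16/18)*2²) = -383176 - (-8 + (-6 - 16*1/18)*4) = -383176 - (-8 + (-6 - 8/9)*4) = -383176 - (-8 - 62/9*4) = -383176 - (-8 - 248/9) = -383176 - 1*(-320/9) = -383176 + 320/9 = -3448264/9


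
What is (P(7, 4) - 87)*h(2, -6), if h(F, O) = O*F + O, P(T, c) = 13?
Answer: 1332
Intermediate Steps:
h(F, O) = O + F*O (h(F, O) = F*O + O = O + F*O)
(P(7, 4) - 87)*h(2, -6) = (13 - 87)*(-6*(1 + 2)) = -(-444)*3 = -74*(-18) = 1332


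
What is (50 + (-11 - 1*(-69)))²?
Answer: 11664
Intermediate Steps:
(50 + (-11 - 1*(-69)))² = (50 + (-11 + 69))² = (50 + 58)² = 108² = 11664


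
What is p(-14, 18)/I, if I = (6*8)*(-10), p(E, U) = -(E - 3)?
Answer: -17/480 ≈ -0.035417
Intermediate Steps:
p(E, U) = 3 - E (p(E, U) = -(-3 + E) = 3 - E)
I = -480 (I = 48*(-10) = -480)
p(-14, 18)/I = (3 - 1*(-14))/(-480) = (3 + 14)*(-1/480) = 17*(-1/480) = -17/480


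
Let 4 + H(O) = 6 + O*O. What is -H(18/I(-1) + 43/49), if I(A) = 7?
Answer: -33363/2401 ≈ -13.895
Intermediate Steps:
H(O) = 2 + O² (H(O) = -4 + (6 + O*O) = -4 + (6 + O²) = 2 + O²)
-H(18/I(-1) + 43/49) = -(2 + (18/7 + 43/49)²) = -(2 + (169/49)²) = -(2 + 28561/2401) = -1*33363/2401 = -33363/2401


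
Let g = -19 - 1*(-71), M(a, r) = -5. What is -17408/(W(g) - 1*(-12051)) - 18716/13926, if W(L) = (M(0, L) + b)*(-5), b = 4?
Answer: -2659454/953931 ≈ -2.7879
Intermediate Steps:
g = 52 (g = -19 + 71 = 52)
W(L) = 5 (W(L) = (-5 + 4)*(-5) = -1*(-5) = 5)
-17408/(W(g) - 1*(-12051)) - 18716/13926 = -17408/(5 - 1*(-12051)) - 18716/13926 = -17408/(5 + 12051) - 18716*1/13926 = -17408/12056 - 9358/6963 = -17408*1/12056 - 9358/6963 = -2176/1507 - 9358/6963 = -2659454/953931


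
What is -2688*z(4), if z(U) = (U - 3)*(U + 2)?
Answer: -16128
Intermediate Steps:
z(U) = (-3 + U)*(2 + U)
-2688*z(4) = -2688*(-6 + 4² - 1*4) = -2688*(-6 + 16 - 4) = -2688*6 = -16128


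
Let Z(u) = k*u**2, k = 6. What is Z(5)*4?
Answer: 600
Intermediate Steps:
Z(u) = 6*u**2
Z(5)*4 = (6*5**2)*4 = (6*25)*4 = 150*4 = 600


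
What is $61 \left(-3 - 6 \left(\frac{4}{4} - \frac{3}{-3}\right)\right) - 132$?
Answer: $-1047$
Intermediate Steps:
$61 \left(-3 - 6 \left(\frac{4}{4} - \frac{3}{-3}\right)\right) - 132 = 61 \left(-3 - 6 \left(4 \cdot \frac{1}{4} - -1\right)\right) - 132 = 61 \left(-3 - 6 \left(1 + 1\right)\right) - 132 = 61 \left(-3 - 12\right) - 132 = 61 \left(-15\right) - 132 = -915 - 132 = -1047$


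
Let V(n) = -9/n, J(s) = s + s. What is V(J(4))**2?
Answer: 81/64 ≈ 1.2656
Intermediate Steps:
J(s) = 2*s
V(J(4))**2 = (-9/(2*4))**2 = (-9/8)**2 = 81/64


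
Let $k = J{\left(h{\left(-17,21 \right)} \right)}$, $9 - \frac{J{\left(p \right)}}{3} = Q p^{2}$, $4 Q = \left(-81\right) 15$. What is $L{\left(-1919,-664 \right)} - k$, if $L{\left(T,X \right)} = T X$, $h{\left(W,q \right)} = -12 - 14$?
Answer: $658184$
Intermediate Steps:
$Q = - \frac{1215}{4}$ ($Q = \frac{\left(-81\right) 15}{4} = \frac{1}{4} \left(-1215\right) = - \frac{1215}{4} \approx -303.75$)
$h{\left(W,q \right)} = -26$
$J{\left(p \right)} = 27 + \frac{3645 p^{2}}{4}$ ($J{\left(p \right)} = 27 - 3 \left(- \frac{1215 p^{2}}{4}\right) = 27 + \frac{3645 p^{2}}{4}$)
$k = 616032$ ($k = 27 + \frac{3645 \left(-26\right)^{2}}{4} = 27 + \frac{3645}{4} \cdot 676 = 27 + 616005 = 616032$)
$L{\left(-1919,-664 \right)} - k = \left(-1919\right) \left(-664\right) - 616032 = 1274216 - 616032 = 658184$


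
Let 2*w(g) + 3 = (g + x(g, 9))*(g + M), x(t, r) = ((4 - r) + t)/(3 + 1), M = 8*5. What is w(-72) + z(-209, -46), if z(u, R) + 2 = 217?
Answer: 3347/2 ≈ 1673.5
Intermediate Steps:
z(u, R) = 215 (z(u, R) = -2 + 217 = 215)
M = 40
x(t, r) = 1 - r/4 + t/4 (x(t, r) = (4 + t - r)/4 = (4 + t - r)*(¼) = 1 - r/4 + t/4)
w(g) = -3/2 + (40 + g)*(-5/4 + 5*g/4)/2 (w(g) = -3/2 + ((g + (1 - ¼*9 + g/4))*(g + 40))/2 = -3/2 + ((g + (1 - 9/4 + g/4))*(40 + g))/2 = -3/2 + ((g + (-5/4 + g/4))*(40 + g))/2 = -3/2 + ((-5/4 + 5*g/4)*(40 + g))/2 = -3/2 + ((40 + g)*(-5/4 + 5*g/4))/2 = -3/2 + (40 + g)*(-5/4 + 5*g/4)/2)
w(-72) + z(-209, -46) = (-53/2 + (5/8)*(-72)² + (195/8)*(-72)) + 215 = (-53/2 + (5/8)*5184 - 1755) + 215 = (-53/2 + 3240 - 1755) + 215 = 2917/2 + 215 = 3347/2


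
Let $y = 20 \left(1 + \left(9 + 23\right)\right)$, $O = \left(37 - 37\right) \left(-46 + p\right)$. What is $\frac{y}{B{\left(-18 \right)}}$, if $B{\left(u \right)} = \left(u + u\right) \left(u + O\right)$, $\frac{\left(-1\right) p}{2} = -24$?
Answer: $\frac{55}{54} \approx 1.0185$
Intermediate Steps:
$p = 48$ ($p = \left(-2\right) \left(-24\right) = 48$)
$O = 0$ ($O = \left(37 - 37\right) \left(-46 + 48\right) = 0 \cdot 2 = 0$)
$y = 660$ ($y = 20 \left(1 + 32\right) = 20 \cdot 33 = 660$)
$B{\left(u \right)} = 2 u^{2}$ ($B{\left(u \right)} = \left(u + u\right) \left(u + 0\right) = 2 u u = 2 u^{2}$)
$\frac{y}{B{\left(-18 \right)}} = \frac{660}{2 \left(-18\right)^{2}} = \frac{660}{2 \cdot 324} = \frac{660}{648} = 660 \cdot \frac{1}{648} = \frac{55}{54}$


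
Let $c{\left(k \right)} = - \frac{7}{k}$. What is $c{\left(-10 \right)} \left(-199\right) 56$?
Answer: $- \frac{39004}{5} \approx -7800.8$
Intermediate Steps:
$c{\left(-10 \right)} \left(-199\right) 56 = - \frac{7}{-10} \left(-199\right) 56 = \left(-7\right) \left(- \frac{1}{10}\right) \left(-199\right) 56 = \frac{7}{10} \left(-199\right) 56 = \left(- \frac{1393}{10}\right) 56 = - \frac{39004}{5}$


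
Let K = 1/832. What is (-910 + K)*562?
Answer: -212750439/416 ≈ -5.1142e+5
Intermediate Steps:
K = 1/832 ≈ 0.0012019
(-910 + K)*562 = (-910 + 1/832)*562 = -757119/832*562 = -212750439/416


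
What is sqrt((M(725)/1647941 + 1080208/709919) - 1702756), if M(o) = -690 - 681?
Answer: I*sqrt(2330520612718652851794701932955)/1169904626779 ≈ 1304.9*I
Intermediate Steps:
M(o) = -1371
sqrt((M(725)/1647941 + 1080208/709919) - 1702756) = sqrt((-1371/1647941 + 1080208/709919) - 1702756) = sqrt(1779145752779/1169904626779 - 1702756) = sqrt(-1992060343529950145/1169904626779) = I*sqrt(2330520612718652851794701932955)/1169904626779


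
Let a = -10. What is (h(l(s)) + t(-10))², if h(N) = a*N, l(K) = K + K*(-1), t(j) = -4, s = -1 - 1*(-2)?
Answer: 16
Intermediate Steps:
s = 1 (s = -1 + 2 = 1)
l(K) = 0 (l(K) = K - K = 0)
h(N) = -10*N
(h(l(s)) + t(-10))² = (-10*0 - 4)² = (0 - 4)² = (-4)² = 16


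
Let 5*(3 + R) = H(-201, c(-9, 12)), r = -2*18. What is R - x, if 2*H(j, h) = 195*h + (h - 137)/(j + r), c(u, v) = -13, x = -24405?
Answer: 3815473/158 ≈ 24149.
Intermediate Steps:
r = -36
H(j, h) = 195*h/2 + (-137 + h)/(2*(-36 + j)) (H(j, h) = (195*h + (h - 137)/(j - 36))/2 = (195*h + (-137 + h)/(-36 + j))/2 = 195*h/2 + (-137 + h)/(2*(-36 + j)))
R = -40517/158 (R = -3 + ((-137 - 7019*(-13) + 195*(-13)*(-201))/(2*(-36 - 201)))/5 = -3 + ((1/2)*(-137 + 91247 + 509535)/(-237))/5 = -3 + ((1/2)*(-1/237)*600645)/5 = -3 + (1/5)*(-200215/158) = -3 - 40043/158 = -40517/158 ≈ -256.44)
R - x = -40517/158 - 1*(-24405) = -40517/158 + 24405 = 3815473/158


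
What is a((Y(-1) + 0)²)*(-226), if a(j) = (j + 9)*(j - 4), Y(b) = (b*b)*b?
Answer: 6780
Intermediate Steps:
Y(b) = b³ (Y(b) = b²*b = b³)
a(j) = (-4 + j)*(9 + j) (a(j) = (9 + j)*(-4 + j) = (-4 + j)*(9 + j))
a((Y(-1) + 0)²)*(-226) = (-36 + (((-1)³ + 0)²)² + 5*((-1)³ + 0)²)*(-226) = (-36 + ((-1 + 0)²)² + 5*(-1 + 0)²)*(-226) = (-36 + ((-1)²)² + 5*(-1)²)*(-226) = (-36 + 1² + 5*1)*(-226) = (-36 + 1 + 5)*(-226) = -30*(-226) = 6780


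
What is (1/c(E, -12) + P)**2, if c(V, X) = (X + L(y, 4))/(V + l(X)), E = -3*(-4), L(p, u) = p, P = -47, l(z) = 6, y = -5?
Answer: 667489/289 ≈ 2309.6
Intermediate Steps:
E = 12
c(V, X) = (-5 + X)/(6 + V) (c(V, X) = (X - 5)/(V + 6) = (-5 + X)/(6 + V))
(1/c(E, -12) + P)**2 = (1/((-5 - 12)/(6 + 12)) - 47)**2 = (1/(-17/18) - 47)**2 = (-18/17 - 47)**2 = (-817/17)**2 = 667489/289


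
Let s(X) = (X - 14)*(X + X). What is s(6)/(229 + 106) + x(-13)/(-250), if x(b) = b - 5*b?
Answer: -4142/8375 ≈ -0.49457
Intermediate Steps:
x(b) = -4*b
s(X) = 2*X*(-14 + X) (s(X) = (-14 + X)*(2*X) = 2*X*(-14 + X))
s(6)/(229 + 106) + x(-13)/(-250) = (2*6*(-14 + 6))/(229 + 106) - 4*(-13)/(-250) = (2*6*(-8))/335 + 52*(-1/250) = -96*1/335 - 26/125 = -96/335 - 26/125 = -4142/8375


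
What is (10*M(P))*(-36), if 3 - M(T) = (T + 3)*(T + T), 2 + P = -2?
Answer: 1800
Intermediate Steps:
P = -4 (P = -2 - 2 = -4)
M(T) = 3 - 2*T*(3 + T) (M(T) = 3 - (T + 3)*(T + T) = 3 - (3 + T)*2*T = 3 - 2*T*(3 + T))
(10*M(P))*(-36) = (10*(3 - 6*(-4) - 2*(-4)²))*(-36) = (10*(3 + 24 - 2*16))*(-36) = (10*(3 + 24 - 32))*(-36) = (10*(-5))*(-36) = -50*(-36) = 1800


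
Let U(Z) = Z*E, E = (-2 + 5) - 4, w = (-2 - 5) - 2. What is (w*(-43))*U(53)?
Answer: -20511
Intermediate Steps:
w = -9 (w = -7 - 2 = -9)
E = -1 (E = 3 - 4 = -1)
U(Z) = -Z (U(Z) = Z*(-1) = -Z)
(w*(-43))*U(53) = (-9*(-43))*(-1*53) = 387*(-53) = -20511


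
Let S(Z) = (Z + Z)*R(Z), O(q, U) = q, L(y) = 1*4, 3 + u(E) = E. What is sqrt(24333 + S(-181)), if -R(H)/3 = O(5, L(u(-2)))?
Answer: 3*sqrt(3307) ≈ 172.52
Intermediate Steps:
u(E) = -3 + E
L(y) = 4
R(H) = -15 (R(H) = -3*5 = -15)
S(Z) = -30*Z (S(Z) = (Z + Z)*(-15) = (2*Z)*(-15) = -30*Z)
sqrt(24333 + S(-181)) = sqrt(24333 - 30*(-181)) = sqrt(24333 + 5430) = sqrt(29763) = 3*sqrt(3307)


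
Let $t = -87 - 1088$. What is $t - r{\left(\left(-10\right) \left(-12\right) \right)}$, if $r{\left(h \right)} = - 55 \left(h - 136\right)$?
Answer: $-2055$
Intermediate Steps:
$r{\left(h \right)} = 7480 - 55 h$ ($r{\left(h \right)} = - 55 \left(-136 + h\right) = 7480 - 55 h$)
$t = -1175$ ($t = -87 - 1088 = -1175$)
$t - r{\left(\left(-10\right) \left(-12\right) \right)} = -1175 - \left(7480 - 55 \left(\left(-10\right) \left(-12\right)\right)\right) = -1175 - \left(7480 - 6600\right) = -1175 - 880 = -2055$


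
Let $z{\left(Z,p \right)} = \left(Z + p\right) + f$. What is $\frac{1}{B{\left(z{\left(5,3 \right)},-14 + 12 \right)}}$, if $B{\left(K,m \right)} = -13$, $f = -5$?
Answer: $- \frac{1}{13} \approx -0.076923$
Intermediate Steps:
$z{\left(Z,p \right)} = -5 + Z + p$ ($z{\left(Z,p \right)} = \left(Z + p\right) - 5 = -5 + Z + p$)
$\frac{1}{B{\left(z{\left(5,3 \right)},-14 + 12 \right)}} = \frac{1}{-13} = - \frac{1}{13}$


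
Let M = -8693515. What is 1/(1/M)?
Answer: -8693515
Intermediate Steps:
1/(1/M) = 1/(1/(-8693515)) = 1/(-1/8693515) = -8693515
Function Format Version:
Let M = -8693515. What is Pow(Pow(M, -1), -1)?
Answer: -8693515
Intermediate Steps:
Pow(Pow(M, -1), -1) = Pow(Pow(-8693515, -1), -1) = Pow(Rational(-1, 8693515), -1) = -8693515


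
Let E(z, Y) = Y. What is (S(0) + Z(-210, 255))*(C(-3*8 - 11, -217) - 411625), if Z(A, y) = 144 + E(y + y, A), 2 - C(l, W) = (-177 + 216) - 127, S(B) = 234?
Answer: -69137880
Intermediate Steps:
C(l, W) = 90 (C(l, W) = 2 - ((-177 + 216) - 127) = 2 - (39 - 127) = 2 - 1*(-88) = 2 + 88 = 90)
Z(A, y) = 144 + A
(S(0) + Z(-210, 255))*(C(-3*8 - 11, -217) - 411625) = (234 + (144 - 210))*(90 - 411625) = (234 - 66)*(-411535) = 168*(-411535) = -69137880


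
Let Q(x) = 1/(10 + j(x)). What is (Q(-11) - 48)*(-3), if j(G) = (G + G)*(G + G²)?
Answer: 347043/2410 ≈ 144.00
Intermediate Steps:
j(G) = 2*G*(G + G²) (j(G) = (2*G)*(G + G²) = 2*G*(G + G²))
Q(x) = 1/(10 + 2*x²*(1 + x))
(Q(-11) - 48)*(-3) = (1/(2*(5 + (-11)²*(1 - 11))) - 48)*(-3) = (1/(2*(5 + 121*(-10))) - 48)*(-3) = (1/(2*(5 - 1210)) - 48)*(-3) = ((½)/(-1205) - 48)*(-3) = ((½)*(-1/1205) - 48)*(-3) = (-1/2410 - 48)*(-3) = -115681/2410*(-3) = 347043/2410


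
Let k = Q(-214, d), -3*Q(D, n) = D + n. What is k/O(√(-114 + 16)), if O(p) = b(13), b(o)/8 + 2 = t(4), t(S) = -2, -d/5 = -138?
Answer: 119/24 ≈ 4.9583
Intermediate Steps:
d = 690 (d = -5*(-138) = 690)
Q(D, n) = -D/3 - n/3 (Q(D, n) = -(D + n)/3 = -D/3 - n/3)
b(o) = -32 (b(o) = -16 + 8*(-2) = -16 - 16 = -32)
k = -476/3 (k = -⅓*(-214) - ⅓*690 = 214/3 - 230 = -476/3 ≈ -158.67)
O(p) = -32
k/O(√(-114 + 16)) = -476/3/(-32) = -476/3*(-1/32) = 119/24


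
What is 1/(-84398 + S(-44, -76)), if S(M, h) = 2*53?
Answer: -1/84292 ≈ -1.1864e-5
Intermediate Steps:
S(M, h) = 106
1/(-84398 + S(-44, -76)) = 1/(-84398 + 106) = 1/(-84292) = -1/84292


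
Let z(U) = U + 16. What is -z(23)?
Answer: -39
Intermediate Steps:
z(U) = 16 + U
-z(23) = -(16 + 23) = -1*39 = -39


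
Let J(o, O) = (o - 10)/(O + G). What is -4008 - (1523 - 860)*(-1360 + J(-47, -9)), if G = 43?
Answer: 1797567/2 ≈ 8.9878e+5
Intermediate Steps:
J(o, O) = (-10 + o)/(43 + O) (J(o, O) = (o - 10)/(O + 43) = (-10 + o)/(43 + O))
-4008 - (1523 - 860)*(-1360 + J(-47, -9)) = -4008 - (1523 - 860)*(-1360 + (-10 - 47)/(43 - 9)) = -4008 - 663*(-1360 - 57/34) = -4008 - 663*(-46297)/34 = -4008 - 1*(-1805583/2) = -4008 + 1805583/2 = 1797567/2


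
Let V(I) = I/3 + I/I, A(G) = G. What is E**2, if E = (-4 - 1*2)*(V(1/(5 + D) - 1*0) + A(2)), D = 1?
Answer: 3025/9 ≈ 336.11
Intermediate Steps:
V(I) = 1 + I/3 (V(I) = I*(1/3) + 1 = I/3 + 1 = 1 + I/3)
E = -55/3 (E = (-4 - 1*2)*((1 + (1/(5 + 1) - 1*0)/3) + 2) = (-4 - 2)*((1 + (1/6 + 0)/3) + 2) = -6*((1 + (1/6 + 0)/3) + 2) = -6*((1 + (1/3)*(1/6)) + 2) = -6*((1 + 1/18) + 2) = -6*(19/18 + 2) = -6*55/18 = -55/3 ≈ -18.333)
E**2 = (-55/3)**2 = 3025/9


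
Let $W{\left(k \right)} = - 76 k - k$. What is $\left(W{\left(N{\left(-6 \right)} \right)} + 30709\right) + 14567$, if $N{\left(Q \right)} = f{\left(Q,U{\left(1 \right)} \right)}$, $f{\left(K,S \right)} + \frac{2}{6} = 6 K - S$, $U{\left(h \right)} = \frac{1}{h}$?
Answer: $\frac{144452}{3} \approx 48151.0$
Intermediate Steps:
$f{\left(K,S \right)} = - \frac{1}{3} - S + 6 K$ ($f{\left(K,S \right)} = - \frac{1}{3} + \left(6 K - S\right) = - \frac{1}{3} + \left(- S + 6 K\right) = - \frac{1}{3} - S + 6 K$)
$N{\left(Q \right)} = - \frac{4}{3} + 6 Q$ ($N{\left(Q \right)} = - \frac{1}{3} - 1^{-1} + 6 Q = - \frac{1}{3} - 1 + 6 Q = - \frac{4}{3} + 6 Q$)
$W{\left(k \right)} = - 77 k$
$\left(W{\left(N{\left(-6 \right)} \right)} + 30709\right) + 14567 = \left(- 77 \left(- \frac{4}{3} + 6 \left(-6\right)\right) + 30709\right) + 14567 = \left(- 77 \left(- \frac{4}{3} - 36\right) + 30709\right) + 14567 = \left(\left(-77\right) \left(- \frac{112}{3}\right) + 30709\right) + 14567 = \left(\frac{8624}{3} + 30709\right) + 14567 = \frac{100751}{3} + 14567 = \frac{144452}{3}$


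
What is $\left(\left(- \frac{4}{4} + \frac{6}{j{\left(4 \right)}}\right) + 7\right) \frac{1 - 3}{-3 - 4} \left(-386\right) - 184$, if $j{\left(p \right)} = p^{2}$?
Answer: $- \frac{12419}{14} \approx -887.07$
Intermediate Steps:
$\left(\left(- \frac{4}{4} + \frac{6}{j{\left(4 \right)}}\right) + 7\right) \frac{1 - 3}{-3 - 4} \left(-386\right) - 184 = \left(\left(- \frac{4}{4} + \frac{6}{4^{2}}\right) + 7\right) \frac{1 - 3}{-3 - 4} \left(-386\right) - 184 = \left(\left(\left(-4\right) \frac{1}{4} + \frac{6}{16}\right) + 7\right) \left(- \frac{2}{-7}\right) \left(-386\right) - 184 = \left(\left(-1 + 6 \cdot \frac{1}{16}\right) + 7\right) \left(\left(-2\right) \left(- \frac{1}{7}\right)\right) \left(-386\right) - 184 = \left(\left(-1 + \frac{3}{8}\right) + 7\right) \frac{2}{7} \left(-386\right) - 184 = \left(- \frac{5}{8} + 7\right) \frac{2}{7} \left(-386\right) - 184 = \frac{51}{8} \cdot \frac{2}{7} \left(-386\right) - 184 = \frac{51}{28} \left(-386\right) - 184 = - \frac{9843}{14} - 184 = - \frac{12419}{14}$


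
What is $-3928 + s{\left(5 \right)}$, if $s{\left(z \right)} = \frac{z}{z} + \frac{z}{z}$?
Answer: $-3926$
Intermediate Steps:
$s{\left(z \right)} = 2$ ($s{\left(z \right)} = 1 + 1 = 2$)
$-3928 + s{\left(5 \right)} = -3928 + 2 = -3926$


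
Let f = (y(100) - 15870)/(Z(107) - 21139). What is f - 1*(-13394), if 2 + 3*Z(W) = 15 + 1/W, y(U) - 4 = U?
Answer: 30290999108/2261409 ≈ 13395.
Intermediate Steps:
y(U) = 4 + U
Z(W) = 13/3 + 1/(3*W) (Z(W) = -2/3 + (15 + 1/W)/3 = -2/3 + (5 + 1/(3*W)) = 13/3 + 1/(3*W))
f = 1686962/2261409 (f = ((4 + 100) - 15870)/((1/3)*(1 + 13*107)/107 - 21139) = (104 - 15870)/((1/3)*(1/107)*(1 + 1391) - 21139) = -15766/((1/3)*(1/107)*1392 - 21139) = -15766/(464/107 - 21139) = -15766/(-2261409/107) = -15766*(-107/2261409) = 1686962/2261409 ≈ 0.74598)
f - 1*(-13394) = 1686962/2261409 - 1*(-13394) = 1686962/2261409 + 13394 = 30290999108/2261409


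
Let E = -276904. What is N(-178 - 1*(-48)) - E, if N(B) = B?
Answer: 276774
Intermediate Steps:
N(-178 - 1*(-48)) - E = (-178 - 1*(-48)) - 1*(-276904) = (-178 + 48) + 276904 = -130 + 276904 = 276774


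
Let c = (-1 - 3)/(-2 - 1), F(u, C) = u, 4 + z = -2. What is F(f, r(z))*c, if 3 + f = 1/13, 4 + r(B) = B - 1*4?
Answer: -152/39 ≈ -3.8974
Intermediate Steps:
z = -6 (z = -4 - 2 = -6)
r(B) = -8 + B (r(B) = -4 + (B - 1*4) = -4 + (B - 4) = -4 + (-4 + B) = -8 + B)
f = -38/13 (f = -3 + 1/13 = -38/13 ≈ -2.9231)
c = 4/3 (c = -4/(-3) = -4*(-1/3) = 4/3 ≈ 1.3333)
F(f, r(z))*c = -38/13*4/3 = -152/39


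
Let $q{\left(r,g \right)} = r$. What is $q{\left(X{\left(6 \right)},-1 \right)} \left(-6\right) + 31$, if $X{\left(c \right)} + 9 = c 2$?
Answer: $13$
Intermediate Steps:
$X{\left(c \right)} = -9 + 2 c$ ($X{\left(c \right)} = -9 + c 2 = -9 + 2 c$)
$q{\left(X{\left(6 \right)},-1 \right)} \left(-6\right) + 31 = \left(-9 + 2 \cdot 6\right) \left(-6\right) + 31 = \left(-9 + 12\right) \left(-6\right) + 31 = 3 \left(-6\right) + 31 = -18 + 31 = 13$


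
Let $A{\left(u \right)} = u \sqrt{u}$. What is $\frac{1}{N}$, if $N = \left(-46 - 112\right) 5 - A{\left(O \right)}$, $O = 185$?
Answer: $\frac{158}{1141505} - \frac{37 \sqrt{185}}{1141505} \approx -0.00030246$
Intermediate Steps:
$A{\left(u \right)} = u^{\frac{3}{2}}$
$N = -790 - 185 \sqrt{185}$ ($N = \left(-46 - 112\right) 5 - 185^{\frac{3}{2}} = \left(-158\right) 5 - 185 \sqrt{185} = -790 - 185 \sqrt{185} \approx -3306.3$)
$\frac{1}{N} = \frac{1}{-790 - 185 \sqrt{185}}$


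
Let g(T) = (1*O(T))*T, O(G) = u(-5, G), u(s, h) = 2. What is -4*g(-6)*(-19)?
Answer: -912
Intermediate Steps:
O(G) = 2
g(T) = 2*T (g(T) = (1*2)*T = 2*T)
-4*g(-6)*(-19) = -8*(-6)*(-19) = -4*(-12)*(-19) = 48*(-19) = -912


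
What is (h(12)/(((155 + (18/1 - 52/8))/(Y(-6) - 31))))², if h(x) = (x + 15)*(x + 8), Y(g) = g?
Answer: 14400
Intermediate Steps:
h(x) = (8 + x)*(15 + x) (h(x) = (15 + x)*(8 + x) = (8 + x)*(15 + x))
(h(12)/(((155 + (18/1 - 52/8))/(Y(-6) - 31))))² = ((120 + 12² + 23*12)/(((155 + (18/1 - 52/8))/(-6 - 31))))² = ((120 + 144 + 276)/(((155 + (18*1 - 52*⅛))/(-37))))² = (540/(((155 + (18 - 13/2))*(-1/37))))² = (540/(((155 + 23/2)*(-1/37))))² = (540/(((333/2)*(-1/37))))² = (540/(-9/2))² = (540*(-2/9))² = (-120)² = 14400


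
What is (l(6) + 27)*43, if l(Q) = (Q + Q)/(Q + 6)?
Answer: 1204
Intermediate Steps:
l(Q) = 2*Q/(6 + Q) (l(Q) = (2*Q)/(6 + Q) = 2*Q/(6 + Q))
(l(6) + 27)*43 = (2*6/(6 + 6) + 27)*43 = (2*6/12 + 27)*43 = (2*6*(1/12) + 27)*43 = (1 + 27)*43 = 28*43 = 1204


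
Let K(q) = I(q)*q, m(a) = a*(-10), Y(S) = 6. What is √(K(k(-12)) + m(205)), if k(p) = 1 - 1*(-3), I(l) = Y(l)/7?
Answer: I*√100282/7 ≈ 45.239*I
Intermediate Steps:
m(a) = -10*a
I(l) = 6/7
k(p) = 4 (k(p) = 1 + 3 = 4)
K(q) = 6*q/7
√(K(k(-12)) + m(205)) = √((6/7)*4 - 10*205) = √(24/7 - 2050) = √(-14326/7) = I*√100282/7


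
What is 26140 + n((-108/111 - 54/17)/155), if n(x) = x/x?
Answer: 26141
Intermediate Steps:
n(x) = 1
26140 + n((-108/111 - 54/17)/155) = 26140 + 1 = 26141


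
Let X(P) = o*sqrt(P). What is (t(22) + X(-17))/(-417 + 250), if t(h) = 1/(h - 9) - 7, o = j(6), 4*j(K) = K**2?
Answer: 90/2171 - 9*I*sqrt(17)/167 ≈ 0.041456 - 0.2222*I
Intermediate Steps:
j(K) = K**2/4
o = 9 (o = (1/4)*6**2 = (1/4)*36 = 9)
X(P) = 9*sqrt(P)
t(h) = -7 + 1/(-9 + h) (t(h) = 1/(-9 + h) - 7 = -7 + 1/(-9 + h))
(t(22) + X(-17))/(-417 + 250) = ((64 - 7*22)/(-9 + 22) + 9*sqrt(-17))/(-417 + 250) = ((64 - 154)/13 + 9*(I*sqrt(17)))/(-167) = ((1/13)*(-90) + 9*I*sqrt(17))*(-1/167) = (-90/13 + 9*I*sqrt(17))*(-1/167) = 90/2171 - 9*I*sqrt(17)/167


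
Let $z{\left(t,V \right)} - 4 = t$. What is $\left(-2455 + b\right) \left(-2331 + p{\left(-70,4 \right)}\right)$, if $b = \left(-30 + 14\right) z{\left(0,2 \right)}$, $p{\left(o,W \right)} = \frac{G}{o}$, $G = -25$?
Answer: $\frac{82192451}{14} \approx 5.8709 \cdot 10^{6}$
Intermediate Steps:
$p{\left(o,W \right)} = - \frac{25}{o}$
$z{\left(t,V \right)} = 4 + t$
$b = -64$ ($b = \left(-30 + 14\right) \left(4 + 0\right) = \left(-16\right) 4 = -64$)
$\left(-2455 + b\right) \left(-2331 + p{\left(-70,4 \right)}\right) = \left(-2455 - 64\right) \left(-2331 - \frac{25}{-70}\right) = - 2519 \left(-2331 - - \frac{5}{14}\right) = - 2519 \left(-2331 + \frac{5}{14}\right) = \left(-2519\right) \left(- \frac{32629}{14}\right) = \frac{82192451}{14}$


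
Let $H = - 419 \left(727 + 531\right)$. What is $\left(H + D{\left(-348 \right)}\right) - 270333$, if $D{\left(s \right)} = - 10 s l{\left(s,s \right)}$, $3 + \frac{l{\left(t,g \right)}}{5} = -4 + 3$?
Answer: $-867035$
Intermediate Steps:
$l{\left(t,g \right)} = -20$ ($l{\left(t,g \right)} = -15 + 5 \left(-4 + 3\right) = -15 + 5 \left(-1\right) = -15 - 5 = -20$)
$H = -527102$ ($H = \left(-419\right) 1258 = -527102$)
$D{\left(s \right)} = 200 s$ ($D{\left(s \right)} = - 10 s \left(-20\right) = 200 s$)
$\left(H + D{\left(-348 \right)}\right) - 270333 = \left(-527102 + 200 \left(-348\right)\right) - 270333 = \left(-527102 - 69600\right) - 270333 = -596702 - 270333 = -867035$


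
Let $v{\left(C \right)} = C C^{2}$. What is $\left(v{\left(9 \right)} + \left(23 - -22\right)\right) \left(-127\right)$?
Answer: $-98298$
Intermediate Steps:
$v{\left(C \right)} = C^{3}$
$\left(v{\left(9 \right)} + \left(23 - -22\right)\right) \left(-127\right) = \left(9^{3} + \left(23 - -22\right)\right) \left(-127\right) = \left(729 + \left(23 + 22\right)\right) \left(-127\right) = \left(729 + 45\right) \left(-127\right) = 774 \left(-127\right) = -98298$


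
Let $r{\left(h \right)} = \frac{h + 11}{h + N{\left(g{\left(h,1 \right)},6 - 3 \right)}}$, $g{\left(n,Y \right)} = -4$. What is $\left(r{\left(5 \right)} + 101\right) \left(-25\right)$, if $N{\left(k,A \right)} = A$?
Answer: $-2575$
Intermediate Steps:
$r{\left(h \right)} = \frac{11 + h}{3 + h}$ ($r{\left(h \right)} = \frac{h + 11}{h + \left(6 - 3\right)} = \frac{11 + h}{h + 3} = \frac{11 + h}{3 + h}$)
$\left(r{\left(5 \right)} + 101\right) \left(-25\right) = \left(\frac{11 + 5}{3 + 5} + 101\right) \left(-25\right) = \left(\frac{1}{8} \cdot 16 + 101\right) \left(-25\right) = \left(2 + 101\right) \left(-25\right) = 103 \left(-25\right) = -2575$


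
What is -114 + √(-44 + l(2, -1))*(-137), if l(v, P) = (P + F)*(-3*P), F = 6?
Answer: -114 - 137*I*√29 ≈ -114.0 - 737.77*I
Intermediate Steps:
l(v, P) = -3*P*(6 + P) (l(v, P) = (P + 6)*(-3*P) = (6 + P)*(-3*P) = -3*P*(6 + P))
-114 + √(-44 + l(2, -1))*(-137) = -114 + √(-44 - 3*(-1)*(6 - 1))*(-137) = -114 + √(-44 - 3*(-1)*5)*(-137) = -114 + √(-44 + 15)*(-137) = -114 + √(-29)*(-137) = -114 + (I*√29)*(-137) = -114 - 137*I*√29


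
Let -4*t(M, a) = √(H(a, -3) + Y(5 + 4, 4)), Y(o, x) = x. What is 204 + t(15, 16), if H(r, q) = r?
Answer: 204 - √5/2 ≈ 202.88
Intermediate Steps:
t(M, a) = -√(4 + a)/4 (t(M, a) = -√(a + 4)/4 = -√(4 + a)/4)
204 + t(15, 16) = 204 - √(4 + 16)/4 = 204 - √5/2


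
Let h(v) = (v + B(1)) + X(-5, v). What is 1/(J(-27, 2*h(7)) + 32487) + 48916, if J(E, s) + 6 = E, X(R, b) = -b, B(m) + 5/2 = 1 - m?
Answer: 1587519865/32454 ≈ 48916.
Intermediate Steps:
B(m) = -3/2 - m (B(m) = -5/2 + (1 - m) = -3/2 - m)
h(v) = -5/2 (h(v) = (v + (-3/2 - 1*1)) - v = (v + (-3/2 - 1)) - v = (v - 5/2) - v = (-5/2 + v) - v = -5/2)
J(E, s) = -6 + E
1/(J(-27, 2*h(7)) + 32487) + 48916 = 1/((-6 - 27) + 32487) + 48916 = 1/(-33 + 32487) + 48916 = 1/32454 + 48916 = 1587519865/32454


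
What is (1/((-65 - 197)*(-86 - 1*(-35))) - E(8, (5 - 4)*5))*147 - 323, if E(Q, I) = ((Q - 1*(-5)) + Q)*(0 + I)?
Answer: -70186083/4454 ≈ -15758.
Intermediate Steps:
E(Q, I) = I*(5 + 2*Q) (E(Q, I) = ((Q + 5) + Q)*I = ((5 + Q) + Q)*I = (5 + 2*Q)*I = I*(5 + 2*Q))
(1/((-65 - 197)*(-86 - 1*(-35))) - E(8, (5 - 4)*5))*147 - 323 = (1/((-65 - 197)*(-86 - 1*(-35))) - (5 - 4)*5*(5 + 2*8))*147 - 323 = (1/((-262)*(-86 + 35)) - 1*5*(5 + 16))*147 - 323 = (-1/262/(-51) - 5*21)*147 - 323 = (-1/262*(-1/51) - 1*105)*147 - 323 = (1/13362 - 105)*147 - 323 = -1403009/13362*147 - 323 = -68747441/4454 - 323 = -70186083/4454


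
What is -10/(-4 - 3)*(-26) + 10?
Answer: -190/7 ≈ -27.143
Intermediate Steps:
-10/(-4 - 3)*(-26) + 10 = -10/(-7)*(-26) + 10 = -10*(-⅐)*(-26) + 10 = (10/7)*(-26) + 10 = -260/7 + 10 = -190/7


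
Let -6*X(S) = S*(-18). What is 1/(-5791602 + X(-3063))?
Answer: -1/5800791 ≈ -1.7239e-7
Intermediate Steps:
X(S) = 3*S (X(S) = -S*(-18)/6 = -(-3)*S = 3*S)
1/(-5791602 + X(-3063)) = 1/(-5791602 + 3*(-3063)) = 1/(-5791602 - 9189) = 1/(-5800791) = -1/5800791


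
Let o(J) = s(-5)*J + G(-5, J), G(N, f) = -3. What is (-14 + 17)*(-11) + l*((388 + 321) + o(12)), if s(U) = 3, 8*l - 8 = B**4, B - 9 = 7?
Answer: 6079173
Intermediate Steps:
B = 16 (B = 9 + 7 = 16)
l = 8193 (l = 1 + (1/8)*16**4 = 1 + (1/8)*65536 = 1 + 8192 = 8193)
o(J) = -3 + 3*J (o(J) = 3*J - 3 = -3 + 3*J)
(-14 + 17)*(-11) + l*((388 + 321) + o(12)) = (-14 + 17)*(-11) + 8193*((388 + 321) + (-3 + 3*12)) = 3*(-11) + 8193*(709 + (-3 + 36)) = -33 + 8193*(709 + 33) = -33 + 8193*742 = -33 + 6079206 = 6079173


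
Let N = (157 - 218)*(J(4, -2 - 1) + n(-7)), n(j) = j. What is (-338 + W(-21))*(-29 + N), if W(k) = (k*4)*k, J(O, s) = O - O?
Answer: 567548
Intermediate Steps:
J(O, s) = 0
N = 427 (N = (157 - 218)*(0 - 7) = -61*(-7) = 427)
W(k) = 4*k² (W(k) = (4*k)*k = 4*k²)
(-338 + W(-21))*(-29 + N) = (-338 + 4*(-21)²)*(-29 + 427) = (-338 + 4*441)*398 = (-338 + 1764)*398 = 1426*398 = 567548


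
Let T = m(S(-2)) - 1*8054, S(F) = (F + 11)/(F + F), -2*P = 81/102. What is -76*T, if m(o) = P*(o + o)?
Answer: 20806919/34 ≈ 6.1197e+5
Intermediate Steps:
P = -27/68 (P = -81/(2*102) = -½*27/34 = -27/68 ≈ -0.39706)
S(F) = (11 + F)/(2*F) (S(F) = (11 + F)/((2*F)) = (11 + F)*(1/(2*F)) = (11 + F)/(2*F))
m(o) = -27*o/34 (m(o) = -27*(o + o)/68 = -27*o/34)
T = -1095101/136 (T = -27*(11 - 2)/(68*(-2)) - 1*8054 = -27*(-1)*9/(68*2) - 8054 = -27/34*(-9/4) - 8054 = 243/136 - 8054 = -1095101/136 ≈ -8052.2)
-76*T = -76*(-1095101/136) = 20806919/34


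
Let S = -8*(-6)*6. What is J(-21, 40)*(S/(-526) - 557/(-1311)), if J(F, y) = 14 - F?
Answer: -1480255/344793 ≈ -4.2932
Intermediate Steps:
S = 288 (S = 48*6 = 288)
J(-21, 40)*(S/(-526) - 557/(-1311)) = (14 - 1*(-21))*(288/(-526) - 557/(-1311)) = (14 + 21)*(288*(-1/526) - 557*(-1/1311)) = 35*(-144/263 + 557/1311) = 35*(-42293/344793) = -1480255/344793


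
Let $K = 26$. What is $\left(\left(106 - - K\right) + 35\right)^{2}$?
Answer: $27889$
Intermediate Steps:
$\left(\left(106 - - K\right) + 35\right)^{2} = \left(\left(106 - \left(-1\right) 26\right) + 35\right)^{2} = \left(\left(106 - -26\right) + 35\right)^{2} = \left(\left(106 + 26\right) + 35\right)^{2} = \left(132 + 35\right)^{2} = 167^{2} = 27889$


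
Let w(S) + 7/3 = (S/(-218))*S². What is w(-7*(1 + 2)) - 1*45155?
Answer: -29505113/654 ≈ -45115.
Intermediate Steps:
w(S) = -7/3 - S³/218 (w(S) = -7/3 + (S/(-218))*S² = -7/3 + (S*(-1/218))*S² = -7/3 + (-S/218)*S² = -7/3 - S³/218)
w(-7*(1 + 2)) - 1*45155 = (-7/3 - (-343*(1 + 2)³)/218) - 1*45155 = (-7/3 - (-7*3)³/218) - 45155 = (-7/3 - 1/218*(-21)³) - 45155 = (-7/3 - 1/218*(-9261)) - 45155 = (-7/3 + 9261/218) - 45155 = 26257/654 - 45155 = -29505113/654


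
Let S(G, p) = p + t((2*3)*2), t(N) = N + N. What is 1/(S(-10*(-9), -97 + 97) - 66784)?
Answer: -1/66760 ≈ -1.4979e-5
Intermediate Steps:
t(N) = 2*N
S(G, p) = 24 + p (S(G, p) = p + 2*((2*3)*2) = p + 2*(6*2) = p + 2*12 = p + 24 = 24 + p)
1/(S(-10*(-9), -97 + 97) - 66784) = 1/((24 + (-97 + 97)) - 66784) = 1/((24 + 0) - 66784) = 1/(24 - 66784) = 1/(-66760) = -1/66760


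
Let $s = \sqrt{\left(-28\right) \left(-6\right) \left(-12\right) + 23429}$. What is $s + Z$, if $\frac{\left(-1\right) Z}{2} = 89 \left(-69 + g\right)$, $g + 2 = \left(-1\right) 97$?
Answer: $29904 + 7 \sqrt{437} \approx 30050.0$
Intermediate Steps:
$g = -99$ ($g = -2 - 97 = -99$)
$Z = 29904$ ($Z = - 2 \cdot 89 \left(-69 - 99\right) = - 2 \cdot 89 \left(-168\right) = \left(-2\right) \left(-14952\right) = 29904$)
$s = 7 \sqrt{437}$ ($s = \sqrt{168 \left(-12\right) + 23429} = \sqrt{-2016 + 23429} = \sqrt{21413} = 7 \sqrt{437} \approx 146.33$)
$s + Z = 7 \sqrt{437} + 29904 = 29904 + 7 \sqrt{437}$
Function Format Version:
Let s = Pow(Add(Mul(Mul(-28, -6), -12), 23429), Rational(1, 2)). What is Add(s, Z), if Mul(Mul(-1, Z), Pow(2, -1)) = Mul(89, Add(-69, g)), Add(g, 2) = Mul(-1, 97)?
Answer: Add(29904, Mul(7, Pow(437, Rational(1, 2)))) ≈ 30050.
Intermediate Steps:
g = -99 (g = Add(-2, Mul(-1, 97)) = Add(-2, -97) = -99)
Z = 29904 (Z = Mul(-2, Mul(89, Add(-69, -99))) = Mul(-2, Mul(89, -168)) = Mul(-2, -14952) = 29904)
s = Mul(7, Pow(437, Rational(1, 2))) (s = Pow(Add(Mul(168, -12), 23429), Rational(1, 2)) = Pow(Add(-2016, 23429), Rational(1, 2)) = Pow(21413, Rational(1, 2)) = Mul(7, Pow(437, Rational(1, 2))) ≈ 146.33)
Add(s, Z) = Add(Mul(7, Pow(437, Rational(1, 2))), 29904) = Add(29904, Mul(7, Pow(437, Rational(1, 2))))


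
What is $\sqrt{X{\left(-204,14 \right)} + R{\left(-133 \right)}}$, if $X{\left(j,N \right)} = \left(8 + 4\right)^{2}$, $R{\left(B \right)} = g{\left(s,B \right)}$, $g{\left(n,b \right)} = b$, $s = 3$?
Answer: $\sqrt{11} \approx 3.3166$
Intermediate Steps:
$R{\left(B \right)} = B$
$X{\left(j,N \right)} = 144$ ($X{\left(j,N \right)} = 12^{2} = 144$)
$\sqrt{X{\left(-204,14 \right)} + R{\left(-133 \right)}} = \sqrt{144 - 133} = \sqrt{11}$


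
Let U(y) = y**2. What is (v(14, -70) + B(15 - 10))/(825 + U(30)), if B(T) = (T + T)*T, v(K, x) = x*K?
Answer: -62/115 ≈ -0.53913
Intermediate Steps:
v(K, x) = K*x
B(T) = 2*T**2 (B(T) = (2*T)*T = 2*T**2)
(v(14, -70) + B(15 - 10))/(825 + U(30)) = (14*(-70) + 2*(15 - 10)**2)/(825 + 30**2) = (-980 + 2*5**2)/(825 + 900) = (-980 + 2*25)/1725 = (-980 + 50)*(1/1725) = -930*1/1725 = -62/115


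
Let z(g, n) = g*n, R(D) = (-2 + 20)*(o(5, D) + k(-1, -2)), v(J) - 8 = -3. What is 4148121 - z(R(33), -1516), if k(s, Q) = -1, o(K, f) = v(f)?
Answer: 4257273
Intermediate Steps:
v(J) = 5 (v(J) = 8 - 3 = 5)
o(K, f) = 5
R(D) = 72 (R(D) = (-2 + 20)*(5 - 1) = 18*4 = 72)
4148121 - z(R(33), -1516) = 4148121 - 72*(-1516) = 4148121 - 1*(-109152) = 4148121 + 109152 = 4257273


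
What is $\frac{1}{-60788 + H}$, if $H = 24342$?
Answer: $- \frac{1}{36446} \approx -2.7438 \cdot 10^{-5}$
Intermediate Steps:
$\frac{1}{-60788 + H} = \frac{1}{-60788 + 24342} = \frac{1}{-36446} = - \frac{1}{36446}$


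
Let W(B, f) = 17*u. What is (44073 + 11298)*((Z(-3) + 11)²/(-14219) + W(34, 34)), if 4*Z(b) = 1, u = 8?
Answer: 1713096735549/227504 ≈ 7.5300e+6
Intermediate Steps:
Z(b) = ¼ (Z(b) = (¼)*1 = ¼)
W(B, f) = 136 (W(B, f) = 17*8 = 136)
(44073 + 11298)*((Z(-3) + 11)²/(-14219) + W(34, 34)) = (44073 + 11298)*((¼ + 11)²/(-14219) + 136) = 55371*((45/4)²*(-1/14219) + 136) = 55371*((2025/16)*(-1/14219) + 136) = 55371*(-2025/227504 + 136) = 55371*(30938519/227504) = 1713096735549/227504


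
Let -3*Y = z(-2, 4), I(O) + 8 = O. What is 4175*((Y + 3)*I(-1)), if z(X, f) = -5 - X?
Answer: -150300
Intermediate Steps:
I(O) = -8 + O
Y = 1 (Y = -(-5 - 1*(-2))/3 = -(-5 + 2)/3 = -1/3*(-3) = 1)
4175*((Y + 3)*I(-1)) = 4175*((1 + 3)*(-8 - 1)) = 4175*(4*(-9)) = 4175*(-36) = -150300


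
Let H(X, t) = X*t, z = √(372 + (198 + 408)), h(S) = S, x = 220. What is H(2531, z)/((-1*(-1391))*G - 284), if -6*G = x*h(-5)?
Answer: 7593*√978/764198 ≈ 0.31073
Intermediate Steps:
G = 550/3 (G = -110*(-5)/3 = -⅙*(-1100) = 550/3 ≈ 183.33)
z = √978 (z = √(372 + 606) = √978 ≈ 31.273)
H(2531, z)/((-1*(-1391))*G - 284) = (2531*√978)/(-1*(-1391)*(550/3) - 284) = (2531*√978)/(1391*(550/3) - 284) = (2531*√978)/(765050/3 - 284) = (2531*√978)/(764198/3) = (2531*√978)*(3/764198) = 7593*√978/764198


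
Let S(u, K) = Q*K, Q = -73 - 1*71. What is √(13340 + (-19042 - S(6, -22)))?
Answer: I*√8870 ≈ 94.181*I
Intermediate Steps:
Q = -144 (Q = -73 - 71 = -144)
S(u, K) = -144*K
√(13340 + (-19042 - S(6, -22))) = √(13340 + (-19042 - (-144)*(-22))) = √(13340 + (-19042 - 1*3168)) = √(13340 + (-19042 - 3168)) = √(13340 - 22210) = √(-8870) = I*√8870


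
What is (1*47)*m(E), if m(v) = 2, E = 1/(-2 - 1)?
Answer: 94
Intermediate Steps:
E = -⅓ (E = 1/(-3) = -⅓ ≈ -0.33333)
(1*47)*m(E) = (1*47)*2 = 47*2 = 94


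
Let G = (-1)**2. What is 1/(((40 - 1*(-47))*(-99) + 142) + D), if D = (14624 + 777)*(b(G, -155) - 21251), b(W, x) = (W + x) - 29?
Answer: -1/330113505 ≈ -3.0293e-9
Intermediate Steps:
G = 1
b(W, x) = -29 + W + x
D = -330105034 (D = (14624 + 777)*((-29 + 1 - 155) - 21251) = 15401*(-183 - 21251) = 15401*(-21434) = -330105034)
1/(((40 - 1*(-47))*(-99) + 142) + D) = 1/(((40 - 1*(-47))*(-99) + 142) - 330105034) = 1/(((40 + 47)*(-99) + 142) - 330105034) = 1/((87*(-99) + 142) - 330105034) = 1/((-8613 + 142) - 330105034) = 1/(-8471 - 330105034) = 1/(-330113505) = -1/330113505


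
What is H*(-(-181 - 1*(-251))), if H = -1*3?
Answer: 210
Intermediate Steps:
H = -3
H*(-(-181 - 1*(-251))) = -(-3)*(-181 - 1*(-251)) = -(-3)*(-181 + 251) = -(-3)*70 = -3*(-70) = 210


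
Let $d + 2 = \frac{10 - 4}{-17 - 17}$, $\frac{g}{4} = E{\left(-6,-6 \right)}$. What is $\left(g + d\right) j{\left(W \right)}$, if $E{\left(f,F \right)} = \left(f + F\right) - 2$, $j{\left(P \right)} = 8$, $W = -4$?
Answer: $- \frac{7912}{17} \approx -465.41$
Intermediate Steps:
$E{\left(f,F \right)} = -2 + F + f$ ($E{\left(f,F \right)} = \left(F + f\right) - 2 = -2 + F + f$)
$g = -56$ ($g = 4 \left(-2 - 6 - 6\right) = 4 \left(-14\right) = -56$)
$d = - \frac{37}{17}$ ($d = -2 + \frac{10 - 4}{-17 - 17} = -2 + \frac{6}{-34} = -2 + 6 \left(- \frac{1}{34}\right) = -2 - \frac{3}{17} = - \frac{37}{17} \approx -2.1765$)
$\left(g + d\right) j{\left(W \right)} = \left(-56 - \frac{37}{17}\right) 8 = \left(- \frac{989}{17}\right) 8 = - \frac{7912}{17}$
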